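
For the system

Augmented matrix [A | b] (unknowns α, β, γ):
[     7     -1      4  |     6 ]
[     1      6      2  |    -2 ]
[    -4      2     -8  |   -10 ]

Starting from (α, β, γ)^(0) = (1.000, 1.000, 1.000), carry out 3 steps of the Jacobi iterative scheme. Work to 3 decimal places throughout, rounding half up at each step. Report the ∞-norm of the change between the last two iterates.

0.155

Iteration 1:
  α = (6 - (-1)·1.000 - (4)·1.000) / (7) = 0.429
  β = (-2 - (1)·1.000 - (2)·1.000) / (6) = -0.833
  γ = (-10 - (-4)·1.000 - (2)·1.000) / (-8) = 1.000
Iteration 2:
  α = (6 - (-1)·-0.833 - (4)·1.000) / (7) = 0.167
  β = (-2 - (1)·0.429 - (2)·1.000) / (6) = -0.738
  γ = (-10 - (-4)·0.429 - (2)·-0.833) / (-8) = 0.827
Iteration 3:
  α = (6 - (-1)·-0.738 - (4)·0.827) / (7) = 0.279
  β = (-2 - (1)·0.167 - (2)·0.827) / (6) = -0.637
  γ = (-10 - (-4)·0.167 - (2)·-0.738) / (-8) = 0.982
Change: (0.112, 0.101, 0.155) → max |·| = 0.155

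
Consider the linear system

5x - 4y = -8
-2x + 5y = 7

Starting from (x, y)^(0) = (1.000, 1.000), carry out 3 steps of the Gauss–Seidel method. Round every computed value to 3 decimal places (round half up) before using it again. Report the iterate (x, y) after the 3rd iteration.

(-0.715, 1.114)

Iteration 1:
  x = (-8 - (-4)·1.000) / (5) = -0.800
  y = (7 - (-2)·-0.800) / (5) = 1.080
Iteration 2:
  x = (-8 - (-4)·1.080) / (5) = -0.736
  y = (7 - (-2)·-0.736) / (5) = 1.106
Iteration 3:
  x = (-8 - (-4)·1.106) / (5) = -0.715
  y = (7 - (-2)·-0.715) / (5) = 1.114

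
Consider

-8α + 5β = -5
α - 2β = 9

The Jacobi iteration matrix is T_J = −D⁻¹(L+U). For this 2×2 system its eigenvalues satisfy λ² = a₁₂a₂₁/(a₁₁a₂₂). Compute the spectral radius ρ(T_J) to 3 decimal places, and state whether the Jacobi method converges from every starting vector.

a₁₂a₂₁/(a₁₁a₂₂) = (5)·(1) / ((-8)·(-2)) = 0.312500
ρ = √|0.312500| = √0.312500 = 0.559
ρ < 1, so Jacobi converges

0.559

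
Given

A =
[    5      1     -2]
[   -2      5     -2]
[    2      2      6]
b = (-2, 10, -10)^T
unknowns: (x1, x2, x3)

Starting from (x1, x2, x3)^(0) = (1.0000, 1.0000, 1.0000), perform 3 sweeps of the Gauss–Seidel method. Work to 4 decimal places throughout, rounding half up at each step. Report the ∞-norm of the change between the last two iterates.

0.8799

Iteration 1:
  x1 = (-2 - (1)·1.0000 - (-2)·1.0000) / (5) = -0.2000
  x2 = (10 - (-2)·-0.2000 - (-2)·1.0000) / (5) = 2.3200
  x3 = (-10 - (2)·-0.2000 - (2)·2.3200) / (6) = -2.3733
Iteration 2:
  x1 = (-2 - (1)·2.3200 - (-2)·-2.3733) / (5) = -1.8133
  x2 = (10 - (-2)·-1.8133 - (-2)·-2.3733) / (5) = 0.3254
  x3 = (-10 - (2)·-1.8133 - (2)·0.3254) / (6) = -1.1707
Iteration 3:
  x1 = (-2 - (1)·0.3254 - (-2)·-1.1707) / (5) = -0.9334
  x2 = (10 - (-2)·-0.9334 - (-2)·-1.1707) / (5) = 1.1584
  x3 = (-10 - (2)·-0.9334 - (2)·1.1584) / (6) = -1.7417
Change: (0.8799, 0.8330, -0.5710) → max |·| = 0.8799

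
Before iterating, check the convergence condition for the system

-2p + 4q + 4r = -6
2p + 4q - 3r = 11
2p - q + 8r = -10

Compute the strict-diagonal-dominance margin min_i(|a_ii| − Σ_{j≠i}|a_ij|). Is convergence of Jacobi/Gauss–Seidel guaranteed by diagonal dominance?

row 1: |-2| − (4+4) = -6
row 2: |4| − (2+3) = -1
row 3: |8| − (2+1) = 5
minimum over rows = -6 → not strictly diagonally dominant

-6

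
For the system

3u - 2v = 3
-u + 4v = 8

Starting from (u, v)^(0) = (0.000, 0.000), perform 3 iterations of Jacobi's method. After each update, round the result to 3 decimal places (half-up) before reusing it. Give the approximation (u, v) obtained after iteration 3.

Iteration 1:
  u = (3 - (-2)·0.000) / (3) = 1.000
  v = (8 - (-1)·0.000) / (4) = 2.000
Iteration 2:
  u = (3 - (-2)·2.000) / (3) = 2.333
  v = (8 - (-1)·1.000) / (4) = 2.250
Iteration 3:
  u = (3 - (-2)·2.250) / (3) = 2.500
  v = (8 - (-1)·2.333) / (4) = 2.583

(2.500, 2.583)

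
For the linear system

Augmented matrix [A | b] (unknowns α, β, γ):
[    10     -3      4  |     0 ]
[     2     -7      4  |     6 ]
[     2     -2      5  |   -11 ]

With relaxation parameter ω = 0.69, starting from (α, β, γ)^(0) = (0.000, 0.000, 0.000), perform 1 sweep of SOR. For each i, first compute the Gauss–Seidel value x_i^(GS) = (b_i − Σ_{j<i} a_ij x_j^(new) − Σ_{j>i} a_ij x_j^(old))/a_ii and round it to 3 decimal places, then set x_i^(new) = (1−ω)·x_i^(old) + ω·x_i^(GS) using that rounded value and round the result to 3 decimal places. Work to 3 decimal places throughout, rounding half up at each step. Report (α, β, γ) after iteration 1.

Iteration 1:
  α: GS value = (0 - (-3)·0.000 - (4)·0.000) / (10) = 0.000;  α ← (1−ω)·0.000 + ω·0.000 = 0.000
  β: GS value = (6 - (2)·0.000 - (4)·0.000) / (-7) = -0.857;  β ← (1−ω)·0.000 + ω·-0.857 = -0.591
  γ: GS value = (-11 - (2)·0.000 - (-2)·-0.591) / (5) = -2.436;  γ ← (1−ω)·0.000 + ω·-2.436 = -1.681

(0.000, -0.591, -1.681)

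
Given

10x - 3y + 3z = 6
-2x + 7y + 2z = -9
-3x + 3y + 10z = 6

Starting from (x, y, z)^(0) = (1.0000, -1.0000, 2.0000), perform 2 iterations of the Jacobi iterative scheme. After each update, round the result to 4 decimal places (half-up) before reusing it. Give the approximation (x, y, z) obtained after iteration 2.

(-0.2314, -1.7143, 0.9814)

Iteration 1:
  x = (6 - (-3)·-1.0000 - (3)·2.0000) / (10) = -0.3000
  y = (-9 - (-2)·1.0000 - (2)·2.0000) / (7) = -1.5714
  z = (6 - (-3)·1.0000 - (3)·-1.0000) / (10) = 1.2000
Iteration 2:
  x = (6 - (-3)·-1.5714 - (3)·1.2000) / (10) = -0.2314
  y = (-9 - (-2)·-0.3000 - (2)·1.2000) / (7) = -1.7143
  z = (6 - (-3)·-0.3000 - (3)·-1.5714) / (10) = 0.9814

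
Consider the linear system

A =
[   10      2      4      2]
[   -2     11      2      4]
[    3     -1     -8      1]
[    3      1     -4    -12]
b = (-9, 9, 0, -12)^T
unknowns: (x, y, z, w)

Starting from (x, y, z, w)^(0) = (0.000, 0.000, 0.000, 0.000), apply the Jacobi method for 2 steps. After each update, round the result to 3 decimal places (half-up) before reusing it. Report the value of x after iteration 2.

-1.264

Iteration 1:
  x = (-9 - (2)·0.000 - (4)·0.000 - (2)·0.000) / (10) = -0.900
  y = (9 - (-2)·0.000 - (2)·0.000 - (4)·0.000) / (11) = 0.818
  z = (0 - (3)·0.000 - (-1)·0.000 - (1)·0.000) / (-8) = 0.000
  w = (-12 - (3)·0.000 - (1)·0.000 - (-4)·0.000) / (-12) = 1.000
Iteration 2:
  x = (-9 - (2)·0.818 - (4)·0.000 - (2)·1.000) / (10) = -1.264
  y = (9 - (-2)·-0.900 - (2)·0.000 - (4)·1.000) / (11) = 0.291
  z = (0 - (3)·-0.900 - (-1)·0.818 - (1)·1.000) / (-8) = -0.315
  w = (-12 - (3)·-0.900 - (1)·0.818 - (-4)·0.000) / (-12) = 0.843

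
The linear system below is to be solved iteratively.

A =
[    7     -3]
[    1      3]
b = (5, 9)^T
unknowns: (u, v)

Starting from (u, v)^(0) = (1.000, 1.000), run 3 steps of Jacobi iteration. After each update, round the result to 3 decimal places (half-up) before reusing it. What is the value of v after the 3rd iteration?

Iteration 1:
  u = (5 - (-3)·1.000) / (7) = 1.143
  v = (9 - (1)·1.000) / (3) = 2.667
Iteration 2:
  u = (5 - (-3)·2.667) / (7) = 1.857
  v = (9 - (1)·1.143) / (3) = 2.619
Iteration 3:
  u = (5 - (-3)·2.619) / (7) = 1.837
  v = (9 - (1)·1.857) / (3) = 2.381

2.381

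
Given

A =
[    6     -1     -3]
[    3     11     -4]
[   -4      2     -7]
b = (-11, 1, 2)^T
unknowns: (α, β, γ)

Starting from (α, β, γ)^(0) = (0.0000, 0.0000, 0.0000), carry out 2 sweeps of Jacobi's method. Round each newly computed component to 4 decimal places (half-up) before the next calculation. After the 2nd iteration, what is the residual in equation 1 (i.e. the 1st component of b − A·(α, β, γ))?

3.6167

Iteration 1:
  α = (-11 - (-1)·0.0000 - (-3)·0.0000) / (6) = -1.8333
  β = (1 - (3)·0.0000 - (-4)·0.0000) / (11) = 0.0909
  γ = (2 - (-4)·0.0000 - (2)·0.0000) / (-7) = -0.2857
Iteration 2:
  α = (-11 - (-1)·0.0909 - (-3)·-0.2857) / (6) = -1.9610
  β = (1 - (3)·-1.8333 - (-4)·-0.2857) / (11) = 0.4870
  γ = (2 - (-4)·-1.8333 - (2)·0.0909) / (-7) = 0.7879
Residual b − A·x = (3.6167, 4.6776, -1.3027)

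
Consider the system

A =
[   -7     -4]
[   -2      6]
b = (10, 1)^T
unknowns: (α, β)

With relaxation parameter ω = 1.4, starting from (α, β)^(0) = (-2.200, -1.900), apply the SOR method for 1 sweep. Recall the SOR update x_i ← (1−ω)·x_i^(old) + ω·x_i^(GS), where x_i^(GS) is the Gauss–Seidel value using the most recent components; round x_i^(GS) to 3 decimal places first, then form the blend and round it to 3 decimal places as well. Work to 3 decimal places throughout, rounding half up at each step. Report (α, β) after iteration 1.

(0.400, 1.180)

Iteration 1:
  α: GS value = (10 - (-4)·-1.900) / (-7) = -0.343;  α ← (1−ω)·-2.200 + ω·-0.343 = 0.400
  β: GS value = (1 - (-2)·0.400) / (6) = 0.300;  β ← (1−ω)·-1.900 + ω·0.300 = 1.180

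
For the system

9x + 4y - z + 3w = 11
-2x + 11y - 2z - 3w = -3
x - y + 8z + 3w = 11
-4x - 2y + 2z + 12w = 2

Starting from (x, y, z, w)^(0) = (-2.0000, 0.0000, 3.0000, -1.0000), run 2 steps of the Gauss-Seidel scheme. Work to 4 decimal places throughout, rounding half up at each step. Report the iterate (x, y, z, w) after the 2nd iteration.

Iteration 1:
  x = (11 - (4)·0.0000 - (-1)·3.0000 - (3)·-1.0000) / (9) = 1.8889
  y = (-3 - (-2)·1.8889 - (-2)·3.0000 - (-3)·-1.0000) / (11) = 0.3434
  z = (11 - (1)·1.8889 - (-1)·0.3434 - (3)·-1.0000) / (8) = 1.5568
  w = (2 - (-4)·1.8889 - (-2)·0.3434 - (2)·1.5568) / (12) = 0.5941
Iteration 2:
  x = (11 - (4)·0.3434 - (-1)·1.5568 - (3)·0.5941) / (9) = 1.0445
  y = (-3 - (-2)·1.0445 - (-2)·1.5568 - (-3)·0.5941) / (11) = 0.3623
  z = (11 - (1)·1.0445 - (-1)·0.3623 - (3)·0.5941) / (8) = 1.0669
  w = (2 - (-4)·1.0445 - (-2)·0.3623 - (2)·1.0669) / (12) = 0.3974

(1.0445, 0.3623, 1.0669, 0.3974)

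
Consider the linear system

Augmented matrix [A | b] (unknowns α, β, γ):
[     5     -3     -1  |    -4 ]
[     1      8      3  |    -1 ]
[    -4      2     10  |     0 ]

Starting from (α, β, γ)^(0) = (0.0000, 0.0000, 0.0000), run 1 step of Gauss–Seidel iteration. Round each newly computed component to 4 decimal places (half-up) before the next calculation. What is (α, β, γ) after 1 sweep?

(-0.8000, -0.0250, -0.3150)

Iteration 1:
  α = (-4 - (-3)·0.0000 - (-1)·0.0000) / (5) = -0.8000
  β = (-1 - (1)·-0.8000 - (3)·0.0000) / (8) = -0.0250
  γ = (0 - (-4)·-0.8000 - (2)·-0.0250) / (10) = -0.3150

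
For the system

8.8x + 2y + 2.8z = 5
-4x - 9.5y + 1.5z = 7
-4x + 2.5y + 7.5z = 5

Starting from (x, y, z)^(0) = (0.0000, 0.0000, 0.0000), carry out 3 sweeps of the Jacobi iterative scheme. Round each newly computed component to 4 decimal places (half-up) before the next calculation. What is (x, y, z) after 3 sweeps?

Iteration 1:
  x = (5 - (2)·0.0000 - (2.8)·0.0000) / (8.8) = 0.5682
  y = (7 - (-4)·0.0000 - (1.5)·0.0000) / (-9.5) = -0.7368
  z = (5 - (-4)·0.0000 - (2.5)·0.0000) / (7.5) = 0.6667
Iteration 2:
  x = (5 - (2)·-0.7368 - (2.8)·0.6667) / (8.8) = 0.5235
  y = (7 - (-4)·0.5682 - (1.5)·0.6667) / (-9.5) = -0.8708
  z = (5 - (-4)·0.5682 - (2.5)·-0.7368) / (7.5) = 1.2153
Iteration 3:
  x = (5 - (2)·-0.8708 - (2.8)·1.2153) / (8.8) = 0.3794
  y = (7 - (-4)·0.5235 - (1.5)·1.2153) / (-9.5) = -0.7654
  z = (5 - (-4)·0.5235 - (2.5)·-0.8708) / (7.5) = 1.2361

(0.3794, -0.7654, 1.2361)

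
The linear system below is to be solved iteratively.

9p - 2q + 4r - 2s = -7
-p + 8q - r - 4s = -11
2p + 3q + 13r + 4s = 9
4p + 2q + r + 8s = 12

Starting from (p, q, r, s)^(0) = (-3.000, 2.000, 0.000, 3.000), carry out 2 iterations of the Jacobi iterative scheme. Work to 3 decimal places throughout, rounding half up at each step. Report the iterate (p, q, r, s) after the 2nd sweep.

(-0.175, -0.112, -0.070, 1.425)

Iteration 1:
  p = (-7 - (-2)·2.000 - (4)·0.000 - (-2)·3.000) / (9) = 0.333
  q = (-11 - (-1)·-3.000 - (-1)·0.000 - (-4)·3.000) / (8) = -0.250
  r = (9 - (2)·-3.000 - (3)·2.000 - (4)·3.000) / (13) = -0.231
  s = (12 - (4)·-3.000 - (2)·2.000 - (1)·0.000) / (8) = 2.500
Iteration 2:
  p = (-7 - (-2)·-0.250 - (4)·-0.231 - (-2)·2.500) / (9) = -0.175
  q = (-11 - (-1)·0.333 - (-1)·-0.231 - (-4)·2.500) / (8) = -0.112
  r = (9 - (2)·0.333 - (3)·-0.250 - (4)·2.500) / (13) = -0.070
  s = (12 - (4)·0.333 - (2)·-0.250 - (1)·-0.231) / (8) = 1.425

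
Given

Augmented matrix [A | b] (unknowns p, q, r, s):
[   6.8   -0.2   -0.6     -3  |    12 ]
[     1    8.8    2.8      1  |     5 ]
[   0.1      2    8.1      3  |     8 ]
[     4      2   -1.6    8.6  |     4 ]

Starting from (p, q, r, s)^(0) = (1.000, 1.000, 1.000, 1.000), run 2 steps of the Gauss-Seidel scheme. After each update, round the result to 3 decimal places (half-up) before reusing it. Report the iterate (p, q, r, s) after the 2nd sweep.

Iteration 1:
  p = (12 - (-0.2)·1.000 - (-0.6)·1.000 - (-3)·1.000) / (6.8) = 2.324
  q = (5 - (1)·2.324 - (2.8)·1.000 - (1)·1.000) / (8.8) = -0.128
  r = (8 - (0.1)·2.324 - (2)·-0.128 - (3)·1.000) / (8.1) = 0.620
  s = (4 - (4)·2.324 - (2)·-0.128 - (-1.6)·0.620) / (8.6) = -0.471
Iteration 2:
  p = (12 - (-0.2)·-0.128 - (-0.6)·0.620 - (-3)·-0.471) / (6.8) = 1.608
  q = (5 - (1)·1.608 - (2.8)·0.620 - (1)·-0.471) / (8.8) = 0.242
  r = (8 - (0.1)·1.608 - (2)·0.242 - (3)·-0.471) / (8.1) = 1.082
  s = (4 - (4)·1.608 - (2)·0.242 - (-1.6)·1.082) / (8.6) = -0.138

(1.608, 0.242, 1.082, -0.138)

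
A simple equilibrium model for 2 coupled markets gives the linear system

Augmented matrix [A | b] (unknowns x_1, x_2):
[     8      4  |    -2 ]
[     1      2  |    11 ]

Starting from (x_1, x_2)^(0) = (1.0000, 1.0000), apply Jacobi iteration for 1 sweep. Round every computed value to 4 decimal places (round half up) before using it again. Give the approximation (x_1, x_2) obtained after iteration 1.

(-0.7500, 5.0000)

Iteration 1:
  x_1 = (-2 - (4)·1.0000) / (8) = -0.7500
  x_2 = (11 - (1)·1.0000) / (2) = 5.0000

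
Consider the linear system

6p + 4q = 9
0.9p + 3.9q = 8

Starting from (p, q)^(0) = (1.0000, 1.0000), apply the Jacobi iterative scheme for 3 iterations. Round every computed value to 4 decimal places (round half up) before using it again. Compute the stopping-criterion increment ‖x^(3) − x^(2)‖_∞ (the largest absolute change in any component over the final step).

Iteration 1:
  p = (9 - (4)·1.0000) / (6) = 0.8333
  q = (8 - (0.9)·1.0000) / (3.9) = 1.8205
Iteration 2:
  p = (9 - (4)·1.8205) / (6) = 0.2863
  q = (8 - (0.9)·0.8333) / (3.9) = 1.8590
Iteration 3:
  p = (9 - (4)·1.8590) / (6) = 0.2607
  q = (8 - (0.9)·0.2863) / (3.9) = 1.9852
Change: (-0.0256, 0.1262) → max |·| = 0.1262

0.1262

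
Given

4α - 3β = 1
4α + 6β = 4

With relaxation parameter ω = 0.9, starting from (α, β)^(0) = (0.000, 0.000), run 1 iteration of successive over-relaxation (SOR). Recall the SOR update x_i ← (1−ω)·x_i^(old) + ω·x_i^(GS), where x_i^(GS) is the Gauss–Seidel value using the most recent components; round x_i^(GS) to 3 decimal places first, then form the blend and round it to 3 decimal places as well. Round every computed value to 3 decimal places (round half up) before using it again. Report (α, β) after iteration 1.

(0.225, 0.465)

Iteration 1:
  α: GS value = (1 - (-3)·0.000) / (4) = 0.250;  α ← (1−ω)·0.000 + ω·0.250 = 0.225
  β: GS value = (4 - (4)·0.225) / (6) = 0.517;  β ← (1−ω)·0.000 + ω·0.517 = 0.465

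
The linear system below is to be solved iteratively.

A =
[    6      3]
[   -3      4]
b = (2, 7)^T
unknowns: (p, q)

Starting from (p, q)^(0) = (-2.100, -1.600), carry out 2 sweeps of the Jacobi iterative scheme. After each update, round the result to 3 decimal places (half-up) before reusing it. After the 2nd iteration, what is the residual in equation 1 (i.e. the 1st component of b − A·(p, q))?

Iteration 1:
  p = (2 - (3)·-1.600) / (6) = 1.133
  q = (7 - (-3)·-2.100) / (4) = 0.175
Iteration 2:
  p = (2 - (3)·0.175) / (6) = 0.246
  q = (7 - (-3)·1.133) / (4) = 2.600
Residual b − A·x = (-7.276, -2.662)

-7.276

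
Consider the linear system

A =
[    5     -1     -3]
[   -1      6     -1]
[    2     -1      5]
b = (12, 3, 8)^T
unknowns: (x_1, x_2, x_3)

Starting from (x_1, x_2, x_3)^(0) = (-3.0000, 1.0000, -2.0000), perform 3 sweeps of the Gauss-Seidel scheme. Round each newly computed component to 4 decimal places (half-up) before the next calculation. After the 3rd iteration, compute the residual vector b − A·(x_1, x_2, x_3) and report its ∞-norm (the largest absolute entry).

Iteration 1:
  x_1 = (12 - (-1)·1.0000 - (-3)·-2.0000) / (5) = 1.4000
  x_2 = (3 - (-1)·1.4000 - (-1)·-2.0000) / (6) = 0.4000
  x_3 = (8 - (2)·1.4000 - (-1)·0.4000) / (5) = 1.1200
Iteration 2:
  x_1 = (12 - (-1)·0.4000 - (-3)·1.1200) / (5) = 3.1520
  x_2 = (3 - (-1)·3.1520 - (-1)·1.1200) / (6) = 1.2120
  x_3 = (8 - (2)·3.1520 - (-1)·1.2120) / (5) = 0.5816
Iteration 3:
  x_1 = (12 - (-1)·1.2120 - (-3)·0.5816) / (5) = 2.9914
  x_2 = (3 - (-1)·2.9914 - (-1)·0.5816) / (6) = 1.0955
  x_3 = (8 - (2)·2.9914 - (-1)·1.0955) / (5) = 0.6225
Residual b − A·x = (0.0060, 0.0409, 0.0002); ∞-norm = 0.0409

0.0409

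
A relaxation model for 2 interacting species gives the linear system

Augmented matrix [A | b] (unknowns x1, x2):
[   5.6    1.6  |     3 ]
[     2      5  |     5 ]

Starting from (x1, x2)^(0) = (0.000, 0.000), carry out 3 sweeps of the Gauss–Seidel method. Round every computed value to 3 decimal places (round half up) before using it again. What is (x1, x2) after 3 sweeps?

Iteration 1:
  x1 = (3 - (1.6)·0.000) / (5.6) = 0.536
  x2 = (5 - (2)·0.536) / (5) = 0.786
Iteration 2:
  x1 = (3 - (1.6)·0.786) / (5.6) = 0.311
  x2 = (5 - (2)·0.311) / (5) = 0.876
Iteration 3:
  x1 = (3 - (1.6)·0.876) / (5.6) = 0.285
  x2 = (5 - (2)·0.285) / (5) = 0.886

(0.285, 0.886)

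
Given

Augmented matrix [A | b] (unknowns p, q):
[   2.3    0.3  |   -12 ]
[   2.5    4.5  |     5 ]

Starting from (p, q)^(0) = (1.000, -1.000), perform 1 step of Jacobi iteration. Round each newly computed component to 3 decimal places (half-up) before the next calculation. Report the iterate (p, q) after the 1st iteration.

(-5.087, 0.556)

Iteration 1:
  p = (-12 - (0.3)·-1.000) / (2.3) = -5.087
  q = (5 - (2.5)·1.000) / (4.5) = 0.556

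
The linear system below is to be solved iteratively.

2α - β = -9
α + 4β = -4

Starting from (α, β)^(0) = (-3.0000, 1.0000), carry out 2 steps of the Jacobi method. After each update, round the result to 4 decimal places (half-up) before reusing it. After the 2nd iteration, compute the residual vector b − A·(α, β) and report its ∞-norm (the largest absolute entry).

Iteration 1:
  α = (-9 - (-1)·1.0000) / (2) = -4.0000
  β = (-4 - (1)·-3.0000) / (4) = -0.2500
Iteration 2:
  α = (-9 - (-1)·-0.2500) / (2) = -4.6250
  β = (-4 - (1)·-4.0000) / (4) = 0.0000
Residual b − A·x = (0.2500, 0.6250); ∞-norm = 0.6250

0.6250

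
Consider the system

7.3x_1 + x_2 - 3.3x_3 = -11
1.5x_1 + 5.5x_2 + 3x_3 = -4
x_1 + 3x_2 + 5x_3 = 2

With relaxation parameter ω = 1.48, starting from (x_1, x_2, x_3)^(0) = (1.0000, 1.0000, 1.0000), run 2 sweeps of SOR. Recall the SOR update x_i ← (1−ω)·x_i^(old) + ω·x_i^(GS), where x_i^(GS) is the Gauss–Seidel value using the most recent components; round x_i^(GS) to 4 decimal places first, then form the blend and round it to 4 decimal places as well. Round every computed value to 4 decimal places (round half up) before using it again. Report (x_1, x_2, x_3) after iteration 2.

(0.5280, -2.2615, 1.4499)

Iteration 1:
  x_1: GS value = (-11 - (1)·1.0000 - (-3.3)·1.0000) / (7.3) = -1.1918;  x_1 ← (1−ω)·1.0000 + ω·-1.1918 = -2.2439
  x_2: GS value = (-4 - (1.5)·-2.2439 - (3)·1.0000) / (5.5) = -0.6608;  x_2 ← (1−ω)·1.0000 + ω·-0.6608 = -1.4580
  x_3: GS value = (2 - (1)·-2.2439 - (3)·-1.4580) / (5) = 1.7236;  x_3 ← (1−ω)·1.0000 + ω·1.7236 = 2.0709
Iteration 2:
  x_1: GS value = (-11 - (1)·-1.4580 - (-3.3)·2.0709) / (7.3) = -0.3710;  x_1 ← (1−ω)·-2.2439 + ω·-0.3710 = 0.5280
  x_2: GS value = (-4 - (1.5)·0.5280 - (3)·2.0709) / (5.5) = -2.0009;  x_2 ← (1−ω)·-1.4580 + ω·-2.0009 = -2.2615
  x_3: GS value = (2 - (1)·0.5280 - (3)·-2.2615) / (5) = 1.6513;  x_3 ← (1−ω)·2.0709 + ω·1.6513 = 1.4499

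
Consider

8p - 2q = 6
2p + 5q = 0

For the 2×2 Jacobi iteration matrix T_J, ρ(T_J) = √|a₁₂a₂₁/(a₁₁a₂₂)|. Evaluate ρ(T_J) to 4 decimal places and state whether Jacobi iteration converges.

a₁₂a₂₁/(a₁₁a₂₂) = (-2)·(2) / ((8)·(5)) = -0.100000
ρ = √|-0.100000| = √0.100000 = 0.3162
ρ < 1, so Jacobi converges

0.3162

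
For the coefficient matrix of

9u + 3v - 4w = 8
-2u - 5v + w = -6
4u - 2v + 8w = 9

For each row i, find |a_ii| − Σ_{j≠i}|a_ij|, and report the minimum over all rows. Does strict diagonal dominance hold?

2

row 1: |9| − (3+4) = 2
row 2: |-5| − (2+1) = 2
row 3: |8| − (4+2) = 2
minimum over rows = 2 → strictly diagonally dominant (convergence guaranteed)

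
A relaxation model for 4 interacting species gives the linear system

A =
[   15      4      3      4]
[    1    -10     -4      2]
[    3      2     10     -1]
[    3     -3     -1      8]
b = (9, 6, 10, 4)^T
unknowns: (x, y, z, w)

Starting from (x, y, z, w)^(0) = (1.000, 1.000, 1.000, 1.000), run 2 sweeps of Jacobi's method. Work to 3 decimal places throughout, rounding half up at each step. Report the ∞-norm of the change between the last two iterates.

Iteration 1:
  x = (9 - (4)·1.000 - (3)·1.000 - (4)·1.000) / (15) = -0.133
  y = (6 - (1)·1.000 - (-4)·1.000 - (2)·1.000) / (-10) = -0.700
  z = (10 - (3)·1.000 - (2)·1.000 - (-1)·1.000) / (10) = 0.600
  w = (4 - (3)·1.000 - (-3)·1.000 - (-1)·1.000) / (8) = 0.625
Iteration 2:
  x = (9 - (4)·-0.700 - (3)·0.600 - (4)·0.625) / (15) = 0.500
  y = (6 - (1)·-0.133 - (-4)·0.600 - (2)·0.625) / (-10) = -0.728
  z = (10 - (3)·-0.133 - (2)·-0.700 - (-1)·0.625) / (10) = 1.242
  w = (4 - (3)·-0.133 - (-3)·-0.700 - (-1)·0.600) / (8) = 0.362
Change: (0.633, -0.028, 0.642, -0.263) → max |·| = 0.642

0.642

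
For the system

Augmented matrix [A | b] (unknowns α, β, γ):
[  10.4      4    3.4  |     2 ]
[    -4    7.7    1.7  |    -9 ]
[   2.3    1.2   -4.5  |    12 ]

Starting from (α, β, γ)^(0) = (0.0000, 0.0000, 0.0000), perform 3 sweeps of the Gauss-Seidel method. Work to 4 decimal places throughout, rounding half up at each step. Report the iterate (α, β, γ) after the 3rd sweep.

Iteration 1:
  α = (2 - (4)·0.0000 - (3.4)·0.0000) / (10.4) = 0.1923
  β = (-9 - (-4)·0.1923 - (1.7)·0.0000) / (7.7) = -1.0689
  γ = (12 - (2.3)·0.1923 - (1.2)·-1.0689) / (-4.5) = -2.8534
Iteration 2:
  α = (2 - (4)·-1.0689 - (3.4)·-2.8534) / (10.4) = 1.5363
  β = (-9 - (-4)·1.5363 - (1.7)·-2.8534) / (7.7) = 0.2592
  γ = (12 - (2.3)·1.5363 - (1.2)·0.2592) / (-4.5) = -1.8123
Iteration 3:
  α = (2 - (4)·0.2592 - (3.4)·-1.8123) / (10.4) = 0.6851
  β = (-9 - (-4)·0.6851 - (1.7)·-1.8123) / (7.7) = -0.4128
  γ = (12 - (2.3)·0.6851 - (1.2)·-0.4128) / (-4.5) = -2.4266

(0.6851, -0.4128, -2.4266)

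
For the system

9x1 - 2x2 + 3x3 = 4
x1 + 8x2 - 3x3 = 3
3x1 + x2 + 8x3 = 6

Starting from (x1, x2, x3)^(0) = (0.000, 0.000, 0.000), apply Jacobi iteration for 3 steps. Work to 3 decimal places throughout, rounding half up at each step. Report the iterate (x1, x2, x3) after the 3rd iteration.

(0.399, 0.542, 0.571)

Iteration 1:
  x1 = (4 - (-2)·0.000 - (3)·0.000) / (9) = 0.444
  x2 = (3 - (1)·0.000 - (-3)·0.000) / (8) = 0.375
  x3 = (6 - (3)·0.000 - (1)·0.000) / (8) = 0.750
Iteration 2:
  x1 = (4 - (-2)·0.375 - (3)·0.750) / (9) = 0.278
  x2 = (3 - (1)·0.444 - (-3)·0.750) / (8) = 0.601
  x3 = (6 - (3)·0.444 - (1)·0.375) / (8) = 0.537
Iteration 3:
  x1 = (4 - (-2)·0.601 - (3)·0.537) / (9) = 0.399
  x2 = (3 - (1)·0.278 - (-3)·0.537) / (8) = 0.542
  x3 = (6 - (3)·0.278 - (1)·0.601) / (8) = 0.571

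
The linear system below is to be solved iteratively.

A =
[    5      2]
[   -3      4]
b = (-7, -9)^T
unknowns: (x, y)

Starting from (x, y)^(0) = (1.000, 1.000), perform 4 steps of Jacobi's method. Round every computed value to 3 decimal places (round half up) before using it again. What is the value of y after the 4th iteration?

-2.220

Iteration 1:
  x = (-7 - (2)·1.000) / (5) = -1.800
  y = (-9 - (-3)·1.000) / (4) = -1.500
Iteration 2:
  x = (-7 - (2)·-1.500) / (5) = -0.800
  y = (-9 - (-3)·-1.800) / (4) = -3.600
Iteration 3:
  x = (-7 - (2)·-3.600) / (5) = 0.040
  y = (-9 - (-3)·-0.800) / (4) = -2.850
Iteration 4:
  x = (-7 - (2)·-2.850) / (5) = -0.260
  y = (-9 - (-3)·0.040) / (4) = -2.220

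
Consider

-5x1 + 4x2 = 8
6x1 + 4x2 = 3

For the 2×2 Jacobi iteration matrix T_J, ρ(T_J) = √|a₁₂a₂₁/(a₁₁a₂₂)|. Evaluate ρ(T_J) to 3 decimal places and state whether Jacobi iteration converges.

a₁₂a₂₁/(a₁₁a₂₂) = (4)·(6) / ((-5)·(4)) = -1.200000
ρ = √|-1.200000| = √1.200000 = 1.095
ρ > 1, so Jacobi diverges

1.095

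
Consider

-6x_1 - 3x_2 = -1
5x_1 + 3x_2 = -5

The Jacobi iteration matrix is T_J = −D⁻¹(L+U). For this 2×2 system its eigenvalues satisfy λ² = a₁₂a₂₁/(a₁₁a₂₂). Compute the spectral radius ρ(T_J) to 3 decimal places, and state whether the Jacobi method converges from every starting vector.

a₁₂a₂₁/(a₁₁a₂₂) = (-3)·(5) / ((-6)·(3)) = 0.833333
ρ = √|0.833333| = √0.833333 = 0.913
ρ < 1, so Jacobi converges

0.913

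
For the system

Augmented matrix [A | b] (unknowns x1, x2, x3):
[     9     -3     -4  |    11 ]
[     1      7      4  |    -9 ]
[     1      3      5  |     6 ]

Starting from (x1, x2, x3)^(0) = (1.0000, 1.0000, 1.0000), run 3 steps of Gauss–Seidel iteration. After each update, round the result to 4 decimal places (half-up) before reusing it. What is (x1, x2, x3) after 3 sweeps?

Iteration 1:
  x1 = (11 - (-3)·1.0000 - (-4)·1.0000) / (9) = 2.0000
  x2 = (-9 - (1)·2.0000 - (4)·1.0000) / (7) = -2.1429
  x3 = (6 - (1)·2.0000 - (3)·-2.1429) / (5) = 2.0857
Iteration 2:
  x1 = (11 - (-3)·-2.1429 - (-4)·2.0857) / (9) = 1.4349
  x2 = (-9 - (1)·1.4349 - (4)·2.0857) / (7) = -2.6825
  x3 = (6 - (1)·1.4349 - (3)·-2.6825) / (5) = 2.5225
Iteration 3:
  x1 = (11 - (-3)·-2.6825 - (-4)·2.5225) / (9) = 1.4492
  x2 = (-9 - (1)·1.4492 - (4)·2.5225) / (7) = -2.9342
  x3 = (6 - (1)·1.4492 - (3)·-2.9342) / (5) = 2.6707

(1.4492, -2.9342, 2.6707)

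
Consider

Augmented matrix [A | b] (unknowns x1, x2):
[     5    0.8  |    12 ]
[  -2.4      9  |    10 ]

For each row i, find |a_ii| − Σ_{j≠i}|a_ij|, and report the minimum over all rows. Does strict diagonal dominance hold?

4.2

row 1: |5| − (0.8) = 4.2
row 2: |9| − (2.4) = 6.6
minimum over rows = 4.2 → strictly diagonally dominant (convergence guaranteed)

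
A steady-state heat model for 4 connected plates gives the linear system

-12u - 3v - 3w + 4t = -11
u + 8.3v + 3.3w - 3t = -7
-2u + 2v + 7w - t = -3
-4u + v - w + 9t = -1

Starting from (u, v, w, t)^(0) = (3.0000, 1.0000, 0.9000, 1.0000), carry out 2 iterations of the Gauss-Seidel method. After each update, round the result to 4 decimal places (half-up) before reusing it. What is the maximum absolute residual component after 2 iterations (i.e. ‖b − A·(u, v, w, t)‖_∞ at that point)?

Iteration 1:
  u = (-11 - (-3)·1.0000 - (-3)·0.9000 - (4)·1.0000) / (-12) = 0.7750
  v = (-7 - (1)·0.7750 - (3.3)·0.9000 - (-3)·1.0000) / (8.3) = -0.9331
  w = (-3 - (-2)·0.7750 - (2)·-0.9331 - (-1)·1.0000) / (7) = 0.2023
  t = (-1 - (-4)·0.7750 - (1)·-0.9331 - (-1)·0.2023) / (9) = 0.3595
Iteration 2:
  u = (-11 - (-3)·-0.9331 - (-3)·0.2023 - (4)·0.3595) / (-12) = 1.2192
  v = (-7 - (1)·1.2192 - (3.3)·0.2023 - (-3)·0.3595) / (8.3) = -0.9408
  w = (-3 - (-2)·1.2192 - (2)·-0.9408 - (-1)·0.3595) / (7) = 0.2399
  t = (-1 - (-4)·1.2192 - (1)·-0.9408 - (-1)·0.2399) / (9) = 0.5619
Residual b − A·x = (-0.7199, 0.4835, 0.2026, 0.0004); ∞-norm = 0.7199

0.7199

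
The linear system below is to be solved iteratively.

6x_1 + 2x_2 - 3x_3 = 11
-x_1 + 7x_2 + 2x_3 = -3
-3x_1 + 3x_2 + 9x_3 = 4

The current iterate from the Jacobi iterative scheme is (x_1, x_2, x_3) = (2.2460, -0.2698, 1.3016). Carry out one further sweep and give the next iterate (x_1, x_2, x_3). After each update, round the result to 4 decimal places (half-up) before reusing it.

(2.5741, -0.4796, 1.2830)

One sweep:
  x_1 = (11 - (2)·-0.2698 - (-3)·1.3016) / (6) = 2.5741
  x_2 = (-3 - (-1)·2.2460 - (2)·1.3016) / (7) = -0.4796
  x_3 = (4 - (-3)·2.2460 - (3)·-0.2698) / (9) = 1.2830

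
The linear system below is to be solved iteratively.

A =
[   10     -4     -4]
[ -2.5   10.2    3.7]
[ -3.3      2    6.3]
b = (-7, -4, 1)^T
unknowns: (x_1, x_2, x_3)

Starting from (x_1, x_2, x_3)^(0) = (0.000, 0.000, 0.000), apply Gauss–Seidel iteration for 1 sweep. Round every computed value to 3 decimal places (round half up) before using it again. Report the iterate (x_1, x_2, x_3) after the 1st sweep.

(-0.700, -0.564, -0.029)

Iteration 1:
  x_1 = (-7 - (-4)·0.000 - (-4)·0.000) / (10) = -0.700
  x_2 = (-4 - (-2.5)·-0.700 - (3.7)·0.000) / (10.2) = -0.564
  x_3 = (1 - (-3.3)·-0.700 - (2)·-0.564) / (6.3) = -0.029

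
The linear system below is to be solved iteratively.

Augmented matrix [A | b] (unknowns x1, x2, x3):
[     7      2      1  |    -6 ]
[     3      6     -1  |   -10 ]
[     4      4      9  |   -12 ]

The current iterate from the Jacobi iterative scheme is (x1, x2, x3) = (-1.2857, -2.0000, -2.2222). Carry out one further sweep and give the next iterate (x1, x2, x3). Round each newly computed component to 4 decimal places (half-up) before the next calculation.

(0.0317, -1.3942, 0.1270)

One sweep:
  x1 = (-6 - (2)·-2.0000 - (1)·-2.2222) / (7) = 0.0317
  x2 = (-10 - (3)·-1.2857 - (-1)·-2.2222) / (6) = -1.3942
  x3 = (-12 - (4)·-1.2857 - (4)·-2.0000) / (9) = 0.1270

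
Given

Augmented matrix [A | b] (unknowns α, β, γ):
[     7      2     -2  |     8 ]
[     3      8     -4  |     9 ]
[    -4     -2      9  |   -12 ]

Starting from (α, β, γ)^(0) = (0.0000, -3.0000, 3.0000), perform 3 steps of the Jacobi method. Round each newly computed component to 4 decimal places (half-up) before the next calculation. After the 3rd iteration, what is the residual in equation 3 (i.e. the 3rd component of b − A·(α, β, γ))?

Iteration 1:
  α = (8 - (2)·-3.0000 - (-2)·3.0000) / (7) = 2.8571
  β = (9 - (3)·0.0000 - (-4)·3.0000) / (8) = 2.6250
  γ = (-12 - (-4)·0.0000 - (-2)·-3.0000) / (9) = -2.0000
Iteration 2:
  α = (8 - (2)·2.6250 - (-2)·-2.0000) / (7) = -0.1786
  β = (9 - (3)·2.8571 - (-4)·-2.0000) / (8) = -0.9464
  γ = (-12 - (-4)·2.8571 - (-2)·2.6250) / (9) = 0.5198
Iteration 3:
  α = (8 - (2)·-0.9464 - (-2)·0.5198) / (7) = 1.5618
  β = (9 - (3)·-0.1786 - (-4)·0.5198) / (8) = 1.4519
  γ = (-12 - (-4)·-0.1786 - (-2)·-0.9464) / (9) = -1.6230
Residual b − A·x = (-9.0824, -13.7926, 11.7580)

11.7580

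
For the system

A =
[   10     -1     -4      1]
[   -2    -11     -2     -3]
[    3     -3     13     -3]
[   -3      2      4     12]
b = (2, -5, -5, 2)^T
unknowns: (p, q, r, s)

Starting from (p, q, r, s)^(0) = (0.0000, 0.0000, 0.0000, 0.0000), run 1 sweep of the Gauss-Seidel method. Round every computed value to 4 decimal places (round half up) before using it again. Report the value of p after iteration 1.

Iteration 1:
  p = (2 - (-1)·0.0000 - (-4)·0.0000 - (1)·0.0000) / (10) = 0.2000
  q = (-5 - (-2)·0.2000 - (-2)·0.0000 - (-3)·0.0000) / (-11) = 0.4182
  r = (-5 - (3)·0.2000 - (-3)·0.4182 - (-3)·0.0000) / (13) = -0.3343
  s = (2 - (-3)·0.2000 - (2)·0.4182 - (4)·-0.3343) / (12) = 0.2584

0.2000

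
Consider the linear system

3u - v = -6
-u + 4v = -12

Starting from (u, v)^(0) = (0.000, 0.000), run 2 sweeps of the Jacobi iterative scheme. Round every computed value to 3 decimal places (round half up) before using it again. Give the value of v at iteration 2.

Iteration 1:
  u = (-6 - (-1)·0.000) / (3) = -2.000
  v = (-12 - (-1)·0.000) / (4) = -3.000
Iteration 2:
  u = (-6 - (-1)·-3.000) / (3) = -3.000
  v = (-12 - (-1)·-2.000) / (4) = -3.500

-3.500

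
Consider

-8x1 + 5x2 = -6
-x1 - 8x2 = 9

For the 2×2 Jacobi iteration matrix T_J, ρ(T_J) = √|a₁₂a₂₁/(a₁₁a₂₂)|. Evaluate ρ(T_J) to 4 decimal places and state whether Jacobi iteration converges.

a₁₂a₂₁/(a₁₁a₂₂) = (5)·(-1) / ((-8)·(-8)) = -0.078125
ρ = √|-0.078125| = √0.078125 = 0.2795
ρ < 1, so Jacobi converges

0.2795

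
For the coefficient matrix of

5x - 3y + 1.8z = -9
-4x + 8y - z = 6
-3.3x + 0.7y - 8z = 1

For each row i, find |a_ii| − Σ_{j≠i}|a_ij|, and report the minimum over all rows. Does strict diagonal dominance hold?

0.2

row 1: |5| − (3+1.8) = 0.2
row 2: |8| − (4+1) = 3
row 3: |-8| − (3.3+0.7) = 4
minimum over rows = 0.2 → strictly diagonally dominant (convergence guaranteed)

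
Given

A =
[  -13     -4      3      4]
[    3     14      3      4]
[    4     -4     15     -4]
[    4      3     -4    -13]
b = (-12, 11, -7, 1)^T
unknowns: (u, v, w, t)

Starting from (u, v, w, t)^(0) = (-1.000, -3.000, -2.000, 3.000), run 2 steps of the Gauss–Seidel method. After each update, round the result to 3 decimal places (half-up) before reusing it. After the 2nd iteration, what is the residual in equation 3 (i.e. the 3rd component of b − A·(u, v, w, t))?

Iteration 1:
  u = (-12 - (-4)·-3.000 - (3)·-2.000 - (4)·3.000) / (-13) = 2.308
  v = (11 - (3)·2.308 - (3)·-2.000 - (4)·3.000) / (14) = -0.137
  w = (-7 - (4)·2.308 - (-4)·-0.137 - (-4)·3.000) / (15) = -0.319
  t = (1 - (4)·2.308 - (3)·-0.137 - (-4)·-0.319) / (-13) = 0.700
Iteration 2:
  u = (-12 - (-4)·-0.137 - (3)·-0.319 - (4)·0.700) / (-13) = 1.107
  v = (11 - (3)·1.107 - (3)·-0.319 - (4)·0.700) / (14) = 0.417
  w = (-7 - (4)·1.107 - (-4)·0.417 - (-4)·0.700) / (15) = -0.464
  t = (1 - (4)·1.107 - (3)·0.417 - (-4)·-0.464) / (-13) = 0.503
Residual b − A·x = (3.439, 1.221, -0.788, 0.004)

-0.788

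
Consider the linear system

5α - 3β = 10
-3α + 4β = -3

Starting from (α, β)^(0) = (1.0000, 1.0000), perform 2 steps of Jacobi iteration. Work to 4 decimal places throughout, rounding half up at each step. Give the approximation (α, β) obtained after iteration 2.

(2.0000, 1.2000)

Iteration 1:
  α = (10 - (-3)·1.0000) / (5) = 2.6000
  β = (-3 - (-3)·1.0000) / (4) = 0.0000
Iteration 2:
  α = (10 - (-3)·0.0000) / (5) = 2.0000
  β = (-3 - (-3)·2.6000) / (4) = 1.2000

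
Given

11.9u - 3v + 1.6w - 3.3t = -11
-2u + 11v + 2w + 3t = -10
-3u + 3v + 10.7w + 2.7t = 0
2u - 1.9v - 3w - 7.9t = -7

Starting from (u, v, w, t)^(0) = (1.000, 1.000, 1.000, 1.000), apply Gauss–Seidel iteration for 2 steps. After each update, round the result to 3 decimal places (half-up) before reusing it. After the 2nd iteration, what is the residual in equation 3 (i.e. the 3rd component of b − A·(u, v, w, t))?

Iteration 1:
  u = (-11 - (-3)·1.000 - (1.6)·1.000 - (-3.3)·1.000) / (11.9) = -0.529
  v = (-10 - (-2)·-0.529 - (2)·1.000 - (3)·1.000) / (11) = -1.460
  w = (0 - (-3)·-0.529 - (3)·-1.460 - (2.7)·1.000) / (10.7) = 0.009
  t = (-7 - (2)·-0.529 - (-1.9)·-1.460 - (-3)·0.009) / (-7.9) = 1.100
Iteration 2:
  u = (-11 - (-3)·-1.460 - (1.6)·0.009 - (-3.3)·1.100) / (11.9) = -0.989
  v = (-10 - (-2)·-0.989 - (2)·0.009 - (3)·1.100) / (11) = -1.391
  w = (0 - (-3)·-0.989 - (3)·-1.391 - (2.7)·1.100) / (10.7) = -0.165
  t = (-7 - (2)·-0.989 - (-1.9)·-1.391 - (-3)·-0.165) / (-7.9) = 1.033
Residual b − A·x = (0.269, 0.554, 0.182, 0.001)

0.182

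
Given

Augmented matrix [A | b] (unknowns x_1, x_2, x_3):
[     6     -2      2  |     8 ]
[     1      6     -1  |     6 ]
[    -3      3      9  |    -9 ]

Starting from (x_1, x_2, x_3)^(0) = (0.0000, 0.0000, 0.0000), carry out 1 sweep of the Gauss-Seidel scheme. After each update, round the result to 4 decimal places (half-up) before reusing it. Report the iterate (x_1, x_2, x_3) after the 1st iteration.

Iteration 1:
  x_1 = (8 - (-2)·0.0000 - (2)·0.0000) / (6) = 1.3333
  x_2 = (6 - (1)·1.3333 - (-1)·0.0000) / (6) = 0.7778
  x_3 = (-9 - (-3)·1.3333 - (3)·0.7778) / (9) = -0.8148

(1.3333, 0.7778, -0.8148)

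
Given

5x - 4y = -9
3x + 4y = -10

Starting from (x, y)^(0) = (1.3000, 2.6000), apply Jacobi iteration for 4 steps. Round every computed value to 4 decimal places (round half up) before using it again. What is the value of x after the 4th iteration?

-1.0520

Iteration 1:
  x = (-9 - (-4)·2.6000) / (5) = 0.2800
  y = (-10 - (3)·1.3000) / (4) = -3.4750
Iteration 2:
  x = (-9 - (-4)·-3.4750) / (5) = -4.5800
  y = (-10 - (3)·0.2800) / (4) = -2.7100
Iteration 3:
  x = (-9 - (-4)·-2.7100) / (5) = -3.9680
  y = (-10 - (3)·-4.5800) / (4) = 0.9350
Iteration 4:
  x = (-9 - (-4)·0.9350) / (5) = -1.0520
  y = (-10 - (3)·-3.9680) / (4) = 0.4760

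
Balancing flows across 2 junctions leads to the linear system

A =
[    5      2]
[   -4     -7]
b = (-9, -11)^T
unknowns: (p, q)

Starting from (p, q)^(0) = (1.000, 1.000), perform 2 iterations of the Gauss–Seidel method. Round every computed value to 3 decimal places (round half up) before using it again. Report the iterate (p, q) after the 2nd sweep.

(-2.932, 3.247)

Iteration 1:
  p = (-9 - (2)·1.000) / (5) = -2.200
  q = (-11 - (-4)·-2.200) / (-7) = 2.829
Iteration 2:
  p = (-9 - (2)·2.829) / (5) = -2.932
  q = (-11 - (-4)·-2.932) / (-7) = 3.247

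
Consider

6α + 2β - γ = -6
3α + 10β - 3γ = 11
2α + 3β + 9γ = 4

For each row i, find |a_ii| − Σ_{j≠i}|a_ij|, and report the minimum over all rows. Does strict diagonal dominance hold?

row 1: |6| − (2+1) = 3
row 2: |10| − (3+3) = 4
row 3: |9| − (2+3) = 4
minimum over rows = 3 → strictly diagonally dominant (convergence guaranteed)

3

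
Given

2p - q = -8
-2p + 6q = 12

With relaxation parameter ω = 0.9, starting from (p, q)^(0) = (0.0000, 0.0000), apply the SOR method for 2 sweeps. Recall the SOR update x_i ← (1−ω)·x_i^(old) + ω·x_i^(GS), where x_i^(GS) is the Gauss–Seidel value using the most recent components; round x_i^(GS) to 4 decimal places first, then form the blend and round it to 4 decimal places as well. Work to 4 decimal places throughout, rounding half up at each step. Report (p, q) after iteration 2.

(-3.6360, 0.7812)

Iteration 1:
  p: GS value = (-8 - (-1)·0.0000) / (2) = -4.0000;  p ← (1−ω)·0.0000 + ω·-4.0000 = -3.6000
  q: GS value = (12 - (-2)·-3.6000) / (6) = 0.8000;  q ← (1−ω)·0.0000 + ω·0.8000 = 0.7200
Iteration 2:
  p: GS value = (-8 - (-1)·0.7200) / (2) = -3.6400;  p ← (1−ω)·-3.6000 + ω·-3.6400 = -3.6360
  q: GS value = (12 - (-2)·-3.6360) / (6) = 0.7880;  q ← (1−ω)·0.7200 + ω·0.7880 = 0.7812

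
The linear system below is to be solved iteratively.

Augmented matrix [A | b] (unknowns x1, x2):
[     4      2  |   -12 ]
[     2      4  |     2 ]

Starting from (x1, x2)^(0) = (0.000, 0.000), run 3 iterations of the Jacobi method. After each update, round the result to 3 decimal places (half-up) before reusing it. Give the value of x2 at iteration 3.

2.125

Iteration 1:
  x1 = (-12 - (2)·0.000) / (4) = -3.000
  x2 = (2 - (2)·0.000) / (4) = 0.500
Iteration 2:
  x1 = (-12 - (2)·0.500) / (4) = -3.250
  x2 = (2 - (2)·-3.000) / (4) = 2.000
Iteration 3:
  x1 = (-12 - (2)·2.000) / (4) = -4.000
  x2 = (2 - (2)·-3.250) / (4) = 2.125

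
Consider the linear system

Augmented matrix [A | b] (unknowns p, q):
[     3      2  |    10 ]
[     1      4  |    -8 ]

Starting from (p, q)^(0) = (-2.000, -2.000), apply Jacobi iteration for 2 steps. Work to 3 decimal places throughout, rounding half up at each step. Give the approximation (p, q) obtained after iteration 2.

(4.333, -3.167)

Iteration 1:
  p = (10 - (2)·-2.000) / (3) = 4.667
  q = (-8 - (1)·-2.000) / (4) = -1.500
Iteration 2:
  p = (10 - (2)·-1.500) / (3) = 4.333
  q = (-8 - (1)·4.667) / (4) = -3.167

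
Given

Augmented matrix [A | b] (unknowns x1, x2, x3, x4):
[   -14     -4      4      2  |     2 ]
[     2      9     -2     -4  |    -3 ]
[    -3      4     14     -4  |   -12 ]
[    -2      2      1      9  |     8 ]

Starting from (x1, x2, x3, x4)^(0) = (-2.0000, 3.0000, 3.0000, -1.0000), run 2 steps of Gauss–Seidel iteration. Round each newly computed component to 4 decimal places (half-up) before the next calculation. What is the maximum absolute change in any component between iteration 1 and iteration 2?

0.5659

Iteration 1:
  x1 = (2 - (-4)·3.0000 - (4)·3.0000 - (2)·-1.0000) / (-14) = -0.2857
  x2 = (-3 - (2)·-0.2857 - (-2)·3.0000 - (-4)·-1.0000) / (9) = -0.0476
  x3 = (-12 - (-3)·-0.2857 - (4)·-0.0476 - (-4)·-1.0000) / (14) = -1.1905
  x4 = (8 - (-2)·-0.2857 - (2)·-0.0476 - (1)·-1.1905) / (9) = 0.9683
Iteration 2:
  x1 = (2 - (-4)·-0.0476 - (4)·-1.1905 - (2)·0.9683) / (-14) = -0.3311
  x2 = (-3 - (2)·-0.3311 - (-2)·-1.1905 - (-4)·0.9683) / (9) = -0.0940
  x3 = (-12 - (-3)·-0.3311 - (4)·-0.0940 - (-4)·0.9683) / (14) = -0.6246
  x4 = (8 - (-2)·-0.3311 - (2)·-0.0940 - (1)·-0.6246) / (9) = 0.9056
Change: (-0.0454, -0.0464, 0.5659, -0.0627) → max |·| = 0.5659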